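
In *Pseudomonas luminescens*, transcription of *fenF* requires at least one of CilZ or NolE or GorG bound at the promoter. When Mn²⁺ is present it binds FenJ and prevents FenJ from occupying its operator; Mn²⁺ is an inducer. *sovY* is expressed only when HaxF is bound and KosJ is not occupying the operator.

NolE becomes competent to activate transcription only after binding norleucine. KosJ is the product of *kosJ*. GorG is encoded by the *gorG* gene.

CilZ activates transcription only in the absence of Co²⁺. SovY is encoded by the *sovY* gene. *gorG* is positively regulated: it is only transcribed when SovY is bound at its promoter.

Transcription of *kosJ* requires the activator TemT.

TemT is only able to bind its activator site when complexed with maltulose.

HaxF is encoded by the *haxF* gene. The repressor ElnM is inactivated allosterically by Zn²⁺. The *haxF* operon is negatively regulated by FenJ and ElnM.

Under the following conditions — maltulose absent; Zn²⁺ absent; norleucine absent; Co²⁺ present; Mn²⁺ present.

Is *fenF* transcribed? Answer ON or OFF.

OFF

Co²⁺ is present, so CilZ is inactive.
Norleucine is absent, so NolE is inactive.
Mn²⁺ is present, so FenJ is inactive.
Zn²⁺ is absent, so ElnM is active.
With repressor ElnM bound, *haxF* is not transcribed.
So HaxF is not produced.
Maltulose is absent, so TemT is inactive.
Required activator TemT is absent, so *kosJ* is not transcribed.
So KosJ is not produced.
Required activator HaxF is absent, so *sovY* is not transcribed.
So SovY is not produced.
Required activator SovY is absent, so *gorG* is not transcribed.
So GorG is not produced.
No activator is available at the *fenF* promoter, so *fenF* is not transcribed.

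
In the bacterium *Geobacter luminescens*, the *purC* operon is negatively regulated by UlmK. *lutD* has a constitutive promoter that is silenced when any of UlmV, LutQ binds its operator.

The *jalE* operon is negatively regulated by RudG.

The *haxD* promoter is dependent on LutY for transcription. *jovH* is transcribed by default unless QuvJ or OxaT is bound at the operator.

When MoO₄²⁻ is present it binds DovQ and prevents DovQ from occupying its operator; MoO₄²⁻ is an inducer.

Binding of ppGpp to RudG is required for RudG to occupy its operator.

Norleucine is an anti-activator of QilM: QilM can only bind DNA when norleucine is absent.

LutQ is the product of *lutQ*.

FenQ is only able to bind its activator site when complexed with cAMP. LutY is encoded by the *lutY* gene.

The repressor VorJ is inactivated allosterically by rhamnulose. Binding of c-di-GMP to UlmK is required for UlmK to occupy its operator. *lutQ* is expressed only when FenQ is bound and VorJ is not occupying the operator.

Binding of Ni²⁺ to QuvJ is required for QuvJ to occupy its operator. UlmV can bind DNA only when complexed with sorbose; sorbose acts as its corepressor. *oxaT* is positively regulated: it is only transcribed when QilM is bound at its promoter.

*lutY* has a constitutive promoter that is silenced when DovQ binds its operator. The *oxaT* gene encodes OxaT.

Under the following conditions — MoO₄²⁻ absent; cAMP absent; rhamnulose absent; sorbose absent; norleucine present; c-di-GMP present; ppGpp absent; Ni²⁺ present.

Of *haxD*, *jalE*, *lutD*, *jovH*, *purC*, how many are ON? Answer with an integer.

2

MoO₄²⁻ is absent, so DovQ is active.
With repressor DovQ bound, *lutY* is not transcribed.
So LutY is not produced.
Required activator LutY is absent, so *haxD* is not transcribed.
→ *haxD* is OFF.
ppGpp is absent, so RudG is inactive.
With no repressor bound, *jalE* is transcribed.
→ *jalE* is ON.
Sorbose is absent, so UlmV is inactive.
cAMP is absent, so FenQ is inactive.
Rhamnulose is absent, so VorJ is active.
With repressor VorJ bound, *lutQ* is not transcribed.
So LutQ is not produced.
With no repressor bound, *lutD* is transcribed.
→ *lutD* is ON.
Ni²⁺ is present, so QuvJ is active.
Norleucine is present, so QilM is inactive.
Required activator QilM is absent, so *oxaT* is not transcribed.
So OxaT is not produced.
With repressor QuvJ bound, *jovH* is not transcribed.
→ *jovH* is OFF.
c-di-GMP is present, so UlmK is active.
With repressor UlmK bound, *purC* is not transcribed.
→ *purC* is OFF.
2 of the 5 genes are transcribed.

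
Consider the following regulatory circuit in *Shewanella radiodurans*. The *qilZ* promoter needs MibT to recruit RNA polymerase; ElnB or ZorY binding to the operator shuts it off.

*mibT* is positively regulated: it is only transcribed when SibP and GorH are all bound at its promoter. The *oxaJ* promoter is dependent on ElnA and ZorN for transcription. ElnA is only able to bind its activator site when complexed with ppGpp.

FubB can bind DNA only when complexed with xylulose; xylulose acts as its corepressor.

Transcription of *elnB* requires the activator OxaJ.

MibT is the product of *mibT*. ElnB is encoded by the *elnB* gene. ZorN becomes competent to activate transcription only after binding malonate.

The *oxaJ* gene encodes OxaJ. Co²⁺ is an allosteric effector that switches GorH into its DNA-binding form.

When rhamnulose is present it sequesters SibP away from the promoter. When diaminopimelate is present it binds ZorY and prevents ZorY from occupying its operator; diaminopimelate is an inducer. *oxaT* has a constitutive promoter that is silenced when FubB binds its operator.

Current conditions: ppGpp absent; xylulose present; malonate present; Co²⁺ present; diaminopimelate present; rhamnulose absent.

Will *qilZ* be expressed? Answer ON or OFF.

ON

ppGpp is absent, so ElnA is inactive.
Malonate is present, so ZorN is active.
Required activator ElnA is absent, so *oxaJ* is not transcribed.
So OxaJ is not produced.
Required activator OxaJ is absent, so *elnB* is not transcribed.
So ElnB is not produced.
Rhamnulose is absent, so SibP is active.
Co²⁺ is present, so GorH is active.
No repressor is bound and SibP and GorH are active, so *mibT* is transcribed.
So MibT is produced and active.
Diaminopimelate is present, so ZorY is inactive.
No repressor is bound and MibT is active, so *qilZ* is transcribed.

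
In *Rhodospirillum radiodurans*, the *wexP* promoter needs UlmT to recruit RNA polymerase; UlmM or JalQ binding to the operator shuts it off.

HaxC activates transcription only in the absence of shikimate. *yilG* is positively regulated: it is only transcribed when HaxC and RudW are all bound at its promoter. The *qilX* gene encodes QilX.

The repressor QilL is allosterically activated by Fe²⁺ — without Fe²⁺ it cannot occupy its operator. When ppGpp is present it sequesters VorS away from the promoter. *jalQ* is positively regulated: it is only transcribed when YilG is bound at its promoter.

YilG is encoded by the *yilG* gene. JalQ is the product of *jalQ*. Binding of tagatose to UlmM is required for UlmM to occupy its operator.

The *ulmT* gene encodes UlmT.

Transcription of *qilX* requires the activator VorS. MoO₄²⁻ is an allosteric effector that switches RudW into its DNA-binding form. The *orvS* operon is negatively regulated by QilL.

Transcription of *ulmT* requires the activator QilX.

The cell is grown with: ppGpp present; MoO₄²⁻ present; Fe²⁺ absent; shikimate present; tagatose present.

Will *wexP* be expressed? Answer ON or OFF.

OFF

Tagatose is present, so UlmM is active.
ppGpp is present, so VorS is inactive.
Required activator VorS is absent, so *qilX* is not transcribed.
So QilX is not produced.
Required activator QilX is absent, so *ulmT* is not transcribed.
So UlmT is not produced.
Shikimate is present, so HaxC is inactive.
MoO₄²⁻ is present, so RudW is active.
Required activator HaxC is absent, so *yilG* is not transcribed.
So YilG is not produced.
Required activator YilG is absent, so *jalQ* is not transcribed.
So JalQ is not produced.
With repressor UlmM bound, *wexP* is not transcribed.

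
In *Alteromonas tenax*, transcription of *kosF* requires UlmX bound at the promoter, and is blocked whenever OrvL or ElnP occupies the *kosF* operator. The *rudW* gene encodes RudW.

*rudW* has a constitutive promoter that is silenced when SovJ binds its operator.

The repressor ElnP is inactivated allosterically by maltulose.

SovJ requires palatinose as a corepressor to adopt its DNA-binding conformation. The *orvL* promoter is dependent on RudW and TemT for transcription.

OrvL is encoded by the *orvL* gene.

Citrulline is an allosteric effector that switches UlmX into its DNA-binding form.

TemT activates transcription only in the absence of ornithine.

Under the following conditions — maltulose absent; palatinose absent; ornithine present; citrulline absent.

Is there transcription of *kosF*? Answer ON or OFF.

Palatinose is absent, so SovJ is inactive.
With no repressor bound, *rudW* is transcribed.
So RudW is produced and active.
Ornithine is present, so TemT is inactive.
Required activator TemT is absent, so *orvL* is not transcribed.
So OrvL is not produced.
Maltulose is absent, so ElnP is active.
Citrulline is absent, so UlmX is inactive.
With repressor ElnP bound, *kosF* is not transcribed.

OFF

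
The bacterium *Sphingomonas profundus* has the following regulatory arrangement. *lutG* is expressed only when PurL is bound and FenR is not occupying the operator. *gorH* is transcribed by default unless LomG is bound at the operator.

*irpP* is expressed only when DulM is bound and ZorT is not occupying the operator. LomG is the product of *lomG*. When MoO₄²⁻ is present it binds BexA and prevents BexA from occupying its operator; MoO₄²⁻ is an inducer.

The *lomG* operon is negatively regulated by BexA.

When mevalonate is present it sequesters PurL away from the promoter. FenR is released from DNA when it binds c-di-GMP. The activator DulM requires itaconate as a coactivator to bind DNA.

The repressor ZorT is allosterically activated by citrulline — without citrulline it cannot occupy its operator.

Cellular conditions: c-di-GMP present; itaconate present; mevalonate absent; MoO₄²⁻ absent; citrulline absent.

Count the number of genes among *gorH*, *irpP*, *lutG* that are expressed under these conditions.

3

MoO₄²⁻ is absent, so BexA is active.
With repressor BexA bound, *lomG* is not transcribed.
So LomG is not produced.
With no repressor bound, *gorH* is transcribed.
→ *gorH* is ON.
Citrulline is absent, so ZorT is inactive.
Itaconate is present, so DulM is active.
No repressor is bound and DulM is active, so *irpP* is transcribed.
→ *irpP* is ON.
c-di-GMP is present, so FenR is inactive.
Mevalonate is absent, so PurL is active.
No repressor is bound and PurL is active, so *lutG* is transcribed.
→ *lutG* is ON.
3 of the 3 genes are transcribed.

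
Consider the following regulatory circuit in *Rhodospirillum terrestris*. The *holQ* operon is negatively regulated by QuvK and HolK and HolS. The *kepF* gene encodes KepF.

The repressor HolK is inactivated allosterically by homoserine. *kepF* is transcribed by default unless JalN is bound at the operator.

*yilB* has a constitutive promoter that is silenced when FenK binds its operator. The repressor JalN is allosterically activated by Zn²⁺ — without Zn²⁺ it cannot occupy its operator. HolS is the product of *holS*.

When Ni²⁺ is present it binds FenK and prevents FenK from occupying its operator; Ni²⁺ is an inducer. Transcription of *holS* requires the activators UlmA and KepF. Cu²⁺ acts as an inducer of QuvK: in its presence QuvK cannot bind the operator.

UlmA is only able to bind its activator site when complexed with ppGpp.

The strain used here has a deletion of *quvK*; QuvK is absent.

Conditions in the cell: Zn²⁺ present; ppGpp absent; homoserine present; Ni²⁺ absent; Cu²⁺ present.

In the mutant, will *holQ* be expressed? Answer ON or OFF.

ON

QuvK is non-functional in this strain, so it has no effect.
Homoserine is present, so HolK is inactive.
ppGpp is absent, so UlmA is inactive.
Zn²⁺ is present, so JalN is active.
With repressor JalN bound, *kepF* is not transcribed.
So KepF is not produced.
Required activator UlmA is absent, so *holS* is not transcribed.
So HolS is not produced.
With no repressor bound, *holQ* is transcribed.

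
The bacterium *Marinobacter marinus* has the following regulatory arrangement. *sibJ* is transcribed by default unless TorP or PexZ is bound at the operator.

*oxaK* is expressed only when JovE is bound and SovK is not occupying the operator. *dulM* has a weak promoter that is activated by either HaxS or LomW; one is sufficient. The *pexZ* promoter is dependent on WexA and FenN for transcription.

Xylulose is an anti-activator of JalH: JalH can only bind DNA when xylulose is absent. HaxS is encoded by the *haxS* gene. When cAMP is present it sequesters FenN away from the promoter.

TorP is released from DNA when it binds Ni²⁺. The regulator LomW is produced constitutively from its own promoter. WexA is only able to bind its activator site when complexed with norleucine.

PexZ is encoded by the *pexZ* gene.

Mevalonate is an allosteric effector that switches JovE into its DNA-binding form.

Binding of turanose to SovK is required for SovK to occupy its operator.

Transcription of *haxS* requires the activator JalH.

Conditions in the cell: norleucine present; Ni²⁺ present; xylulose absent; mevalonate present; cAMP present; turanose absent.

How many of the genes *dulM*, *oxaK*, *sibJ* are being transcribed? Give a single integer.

Xylulose is absent, so JalH is active.
No repressor is bound and JalH is active, so *haxS* is transcribed.
So HaxS is produced and active.
LomW is produced constitutively and is active.
Activator HaxS is present, so *dulM* is transcribed.
→ *dulM* is ON.
Mevalonate is present, so JovE is active.
Turanose is absent, so SovK is inactive.
No repressor is bound and JovE is active, so *oxaK* is transcribed.
→ *oxaK* is ON.
Ni²⁺ is present, so TorP is inactive.
Norleucine is present, so WexA is active.
cAMP is present, so FenN is inactive.
Required activator FenN is absent, so *pexZ* is not transcribed.
So PexZ is not produced.
With no repressor bound, *sibJ* is transcribed.
→ *sibJ* is ON.
3 of the 3 genes are transcribed.

3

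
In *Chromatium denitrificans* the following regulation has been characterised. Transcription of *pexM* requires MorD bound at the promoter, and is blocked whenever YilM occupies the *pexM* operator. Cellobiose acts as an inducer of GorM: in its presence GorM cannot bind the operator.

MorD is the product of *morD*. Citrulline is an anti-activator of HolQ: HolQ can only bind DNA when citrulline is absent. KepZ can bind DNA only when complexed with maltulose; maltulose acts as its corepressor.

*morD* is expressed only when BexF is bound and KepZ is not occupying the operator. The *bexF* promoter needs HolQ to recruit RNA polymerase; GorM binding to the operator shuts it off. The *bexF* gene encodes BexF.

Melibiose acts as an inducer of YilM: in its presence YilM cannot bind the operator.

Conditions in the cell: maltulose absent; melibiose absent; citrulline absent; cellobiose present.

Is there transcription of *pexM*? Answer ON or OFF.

Citrulline is absent, so HolQ is active.
Cellobiose is present, so GorM is inactive.
No repressor is bound and HolQ is active, so *bexF* is transcribed.
So BexF is produced and active.
Maltulose is absent, so KepZ is inactive.
No repressor is bound and BexF is active, so *morD* is transcribed.
So MorD is produced and active.
Melibiose is absent, so YilM is active.
With repressor YilM bound, *pexM* is not transcribed.

OFF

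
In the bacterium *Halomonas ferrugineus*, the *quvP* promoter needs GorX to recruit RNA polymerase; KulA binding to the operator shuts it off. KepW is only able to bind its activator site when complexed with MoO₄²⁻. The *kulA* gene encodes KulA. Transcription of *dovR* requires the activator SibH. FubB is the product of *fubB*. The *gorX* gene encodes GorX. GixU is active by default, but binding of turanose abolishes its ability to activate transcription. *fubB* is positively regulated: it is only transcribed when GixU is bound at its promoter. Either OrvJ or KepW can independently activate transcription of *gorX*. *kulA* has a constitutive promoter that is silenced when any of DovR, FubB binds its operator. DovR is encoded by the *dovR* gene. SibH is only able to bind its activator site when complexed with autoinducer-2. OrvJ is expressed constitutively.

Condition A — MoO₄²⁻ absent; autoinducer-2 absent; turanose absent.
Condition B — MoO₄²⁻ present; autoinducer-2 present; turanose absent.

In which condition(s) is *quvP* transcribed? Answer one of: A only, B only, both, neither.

both

Condition A:
OrvJ is produced constitutively and is active.
MoO₄²⁻ is absent, so KepW is inactive.
Activator OrvJ is present, so *gorX* is transcribed.
So GorX is produced and active.
Autoinducer-2 is absent, so SibH is inactive.
Required activator SibH is absent, so *dovR* is not transcribed.
So DovR is not produced.
Turanose is absent, so GixU is active.
No repressor is bound and GixU is active, so *fubB* is transcribed.
So FubB is produced and active.
With repressor FubB bound, *kulA* is not transcribed.
So KulA is not produced.
No repressor is bound and GorX is active, so *quvP* is transcribed.
→ *quvP* is ON in A.
Condition B:
OrvJ is produced constitutively and is active.
MoO₄²⁻ is present, so KepW is active.
Activator OrvJ is present, so *gorX* is transcribed.
So GorX is produced and active.
Autoinducer-2 is present, so SibH is active.
No repressor is bound and SibH is active, so *dovR* is transcribed.
So DovR is produced and active.
Turanose is absent, so GixU is active.
No repressor is bound and GixU is active, so *fubB* is transcribed.
So FubB is produced and active.
With repressor DovR bound, *kulA* is not transcribed.
So KulA is not produced.
No repressor is bound and GorX is active, so *quvP* is transcribed.
→ *quvP* is ON in B.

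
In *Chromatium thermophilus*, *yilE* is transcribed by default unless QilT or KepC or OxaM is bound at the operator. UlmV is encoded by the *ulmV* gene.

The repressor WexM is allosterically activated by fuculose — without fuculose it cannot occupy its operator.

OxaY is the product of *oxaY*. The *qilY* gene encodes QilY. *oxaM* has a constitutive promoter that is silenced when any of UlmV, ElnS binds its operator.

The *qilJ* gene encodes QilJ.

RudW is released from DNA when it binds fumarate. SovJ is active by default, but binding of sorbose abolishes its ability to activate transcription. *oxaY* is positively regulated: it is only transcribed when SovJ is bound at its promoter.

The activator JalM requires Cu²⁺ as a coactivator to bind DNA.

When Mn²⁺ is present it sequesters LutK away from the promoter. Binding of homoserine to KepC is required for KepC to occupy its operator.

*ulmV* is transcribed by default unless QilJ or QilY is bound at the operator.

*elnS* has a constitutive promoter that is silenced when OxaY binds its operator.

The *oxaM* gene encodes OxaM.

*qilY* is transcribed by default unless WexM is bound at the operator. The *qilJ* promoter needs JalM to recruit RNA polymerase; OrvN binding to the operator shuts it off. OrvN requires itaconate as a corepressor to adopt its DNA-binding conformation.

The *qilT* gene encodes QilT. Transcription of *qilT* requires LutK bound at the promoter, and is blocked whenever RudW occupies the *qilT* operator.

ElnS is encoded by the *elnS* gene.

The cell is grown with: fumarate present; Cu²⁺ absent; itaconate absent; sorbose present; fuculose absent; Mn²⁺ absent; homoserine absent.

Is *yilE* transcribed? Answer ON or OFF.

OFF

Fumarate is present, so RudW is inactive.
Mn²⁺ is absent, so LutK is active.
No repressor is bound and LutK is active, so *qilT* is transcribed.
So QilT is produced and active.
Homoserine is absent, so KepC is inactive.
Cu²⁺ is absent, so JalM is inactive.
Itaconate is absent, so OrvN is inactive.
Required activator JalM is absent, so *qilJ* is not transcribed.
So QilJ is not produced.
Fuculose is absent, so WexM is inactive.
With no repressor bound, *qilY* is transcribed.
So QilY is produced and active.
With repressor QilY bound, *ulmV* is not transcribed.
So UlmV is not produced.
Sorbose is present, so SovJ is inactive.
Required activator SovJ is absent, so *oxaY* is not transcribed.
So OxaY is not produced.
With no repressor bound, *elnS* is transcribed.
So ElnS is produced and active.
With repressor ElnS bound, *oxaM* is not transcribed.
So OxaM is not produced.
With repressor QilT bound, *yilE* is not transcribed.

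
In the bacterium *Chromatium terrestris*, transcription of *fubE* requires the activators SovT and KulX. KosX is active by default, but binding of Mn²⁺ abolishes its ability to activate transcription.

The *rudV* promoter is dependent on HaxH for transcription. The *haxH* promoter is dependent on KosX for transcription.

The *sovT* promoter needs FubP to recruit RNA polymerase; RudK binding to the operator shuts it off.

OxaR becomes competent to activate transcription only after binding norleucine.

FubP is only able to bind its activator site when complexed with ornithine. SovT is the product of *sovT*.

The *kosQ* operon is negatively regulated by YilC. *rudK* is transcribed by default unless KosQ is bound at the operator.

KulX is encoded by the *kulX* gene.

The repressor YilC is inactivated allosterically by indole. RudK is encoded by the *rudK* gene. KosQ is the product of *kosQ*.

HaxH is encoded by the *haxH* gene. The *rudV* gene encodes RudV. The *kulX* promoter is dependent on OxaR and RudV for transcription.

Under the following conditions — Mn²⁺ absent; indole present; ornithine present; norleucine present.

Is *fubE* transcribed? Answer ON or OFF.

ON

Ornithine is present, so FubP is active.
Indole is present, so YilC is inactive.
With no repressor bound, *kosQ* is transcribed.
So KosQ is produced and active.
With repressor KosQ bound, *rudK* is not transcribed.
So RudK is not produced.
No repressor is bound and FubP is active, so *sovT* is transcribed.
So SovT is produced and active.
Norleucine is present, so OxaR is active.
Mn²⁺ is absent, so KosX is active.
No repressor is bound and KosX is active, so *haxH* is transcribed.
So HaxH is produced and active.
No repressor is bound and HaxH is active, so *rudV* is transcribed.
So RudV is produced and active.
No repressor is bound and OxaR and RudV are active, so *kulX* is transcribed.
So KulX is produced and active.
No repressor is bound and SovT and KulX are active, so *fubE* is transcribed.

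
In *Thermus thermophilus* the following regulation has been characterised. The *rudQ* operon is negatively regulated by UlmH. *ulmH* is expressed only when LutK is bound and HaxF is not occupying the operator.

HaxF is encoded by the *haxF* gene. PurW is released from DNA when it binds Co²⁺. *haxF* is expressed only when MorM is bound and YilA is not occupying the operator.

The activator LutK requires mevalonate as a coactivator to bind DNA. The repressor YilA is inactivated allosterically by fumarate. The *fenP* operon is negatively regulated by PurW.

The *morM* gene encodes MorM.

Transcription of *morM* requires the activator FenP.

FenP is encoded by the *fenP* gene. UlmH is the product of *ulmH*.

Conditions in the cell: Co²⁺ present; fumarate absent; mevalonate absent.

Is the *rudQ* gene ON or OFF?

ON

Co²⁺ is present, so PurW is inactive.
With no repressor bound, *fenP* is transcribed.
So FenP is produced and active.
No repressor is bound and FenP is active, so *morM* is transcribed.
So MorM is produced and active.
Fumarate is absent, so YilA is active.
With repressor YilA bound, *haxF* is not transcribed.
So HaxF is not produced.
Mevalonate is absent, so LutK is inactive.
Required activator LutK is absent, so *ulmH* is not transcribed.
So UlmH is not produced.
With no repressor bound, *rudQ* is transcribed.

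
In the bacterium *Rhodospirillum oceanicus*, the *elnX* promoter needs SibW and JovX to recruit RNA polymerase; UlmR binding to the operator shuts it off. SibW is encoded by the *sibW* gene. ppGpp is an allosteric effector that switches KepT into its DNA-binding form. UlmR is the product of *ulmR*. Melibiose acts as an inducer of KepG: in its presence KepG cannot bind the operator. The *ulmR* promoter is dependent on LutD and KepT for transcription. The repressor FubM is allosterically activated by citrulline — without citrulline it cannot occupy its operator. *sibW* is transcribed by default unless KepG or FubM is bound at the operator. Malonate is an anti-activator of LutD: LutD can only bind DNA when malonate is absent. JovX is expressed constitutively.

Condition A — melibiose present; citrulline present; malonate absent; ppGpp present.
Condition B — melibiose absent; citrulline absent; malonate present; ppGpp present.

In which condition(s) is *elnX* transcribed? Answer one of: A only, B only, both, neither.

neither

Condition A:
Melibiose is present, so KepG is inactive.
Citrulline is present, so FubM is active.
With repressor FubM bound, *sibW* is not transcribed.
So SibW is not produced.
Malonate is absent, so LutD is active.
ppGpp is present, so KepT is active.
No repressor is bound and LutD and KepT are active, so *ulmR* is transcribed.
So UlmR is produced and active.
JovX is produced constitutively and is active.
With repressor UlmR bound, *elnX* is not transcribed.
→ *elnX* is OFF in A.
Condition B:
Melibiose is absent, so KepG is active.
Citrulline is absent, so FubM is inactive.
With repressor KepG bound, *sibW* is not transcribed.
So SibW is not produced.
Malonate is present, so LutD is inactive.
ppGpp is present, so KepT is active.
Required activator LutD is absent, so *ulmR* is not transcribed.
So UlmR is not produced.
JovX is produced constitutively and is active.
Required activator SibW is absent, so *elnX* is not transcribed.
→ *elnX* is OFF in B.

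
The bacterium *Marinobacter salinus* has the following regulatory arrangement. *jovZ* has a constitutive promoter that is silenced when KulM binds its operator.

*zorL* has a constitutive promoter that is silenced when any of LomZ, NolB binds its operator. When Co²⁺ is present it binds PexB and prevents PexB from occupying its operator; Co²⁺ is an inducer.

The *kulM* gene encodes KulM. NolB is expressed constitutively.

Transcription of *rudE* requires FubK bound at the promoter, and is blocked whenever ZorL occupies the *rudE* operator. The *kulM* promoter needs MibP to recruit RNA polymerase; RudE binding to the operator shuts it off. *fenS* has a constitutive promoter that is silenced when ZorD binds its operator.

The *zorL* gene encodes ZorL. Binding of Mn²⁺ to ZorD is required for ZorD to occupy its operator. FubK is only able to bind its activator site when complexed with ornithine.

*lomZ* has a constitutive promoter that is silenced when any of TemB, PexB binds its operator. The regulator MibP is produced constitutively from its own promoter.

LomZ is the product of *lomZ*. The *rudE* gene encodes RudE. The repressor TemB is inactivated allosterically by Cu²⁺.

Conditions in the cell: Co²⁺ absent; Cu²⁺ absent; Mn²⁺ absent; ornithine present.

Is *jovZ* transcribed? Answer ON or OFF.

ON

Cu²⁺ is absent, so TemB is active.
Co²⁺ is absent, so PexB is active.
With repressor TemB bound, *lomZ* is not transcribed.
So LomZ is not produced.
NolB is produced constitutively and is active.
With repressor NolB bound, *zorL* is not transcribed.
So ZorL is not produced.
Ornithine is present, so FubK is active.
No repressor is bound and FubK is active, so *rudE* is transcribed.
So RudE is produced and active.
MibP is produced constitutively and is active.
With repressor RudE bound, *kulM* is not transcribed.
So KulM is not produced.
With no repressor bound, *jovZ* is transcribed.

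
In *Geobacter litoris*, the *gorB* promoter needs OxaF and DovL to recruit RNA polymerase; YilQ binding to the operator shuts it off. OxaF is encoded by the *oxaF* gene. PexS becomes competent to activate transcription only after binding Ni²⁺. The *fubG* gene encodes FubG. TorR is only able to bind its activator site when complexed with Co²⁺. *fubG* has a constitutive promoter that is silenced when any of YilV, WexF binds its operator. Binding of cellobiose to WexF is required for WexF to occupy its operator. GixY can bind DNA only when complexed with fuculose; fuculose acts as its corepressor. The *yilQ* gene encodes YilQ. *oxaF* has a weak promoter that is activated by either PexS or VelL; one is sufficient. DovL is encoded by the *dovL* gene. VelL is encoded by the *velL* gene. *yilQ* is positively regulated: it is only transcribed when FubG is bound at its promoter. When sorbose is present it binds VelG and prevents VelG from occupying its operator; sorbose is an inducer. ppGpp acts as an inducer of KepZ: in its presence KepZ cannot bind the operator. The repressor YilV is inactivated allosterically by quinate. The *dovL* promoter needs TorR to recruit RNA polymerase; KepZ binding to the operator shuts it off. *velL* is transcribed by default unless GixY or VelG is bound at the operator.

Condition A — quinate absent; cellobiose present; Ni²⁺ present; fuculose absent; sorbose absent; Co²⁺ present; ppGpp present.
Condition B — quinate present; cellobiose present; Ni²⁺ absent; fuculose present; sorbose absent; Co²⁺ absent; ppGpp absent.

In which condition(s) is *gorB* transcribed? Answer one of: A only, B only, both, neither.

A only

Condition A:
Quinate is absent, so YilV is active.
Cellobiose is present, so WexF is active.
With repressor YilV bound, *fubG* is not transcribed.
So FubG is not produced.
Required activator FubG is absent, so *yilQ* is not transcribed.
So YilQ is not produced.
Ni²⁺ is present, so PexS is active.
Fuculose is absent, so GixY is inactive.
Sorbose is absent, so VelG is active.
With repressor VelG bound, *velL* is not transcribed.
So VelL is not produced.
Activator PexS is present, so *oxaF* is transcribed.
So OxaF is produced and active.
Co²⁺ is present, so TorR is active.
ppGpp is present, so KepZ is inactive.
No repressor is bound and TorR is active, so *dovL* is transcribed.
So DovL is produced and active.
No repressor is bound and OxaF and DovL are active, so *gorB* is transcribed.
→ *gorB* is ON in A.
Condition B:
Quinate is present, so YilV is inactive.
Cellobiose is present, so WexF is active.
With repressor WexF bound, *fubG* is not transcribed.
So FubG is not produced.
Required activator FubG is absent, so *yilQ* is not transcribed.
So YilQ is not produced.
Ni²⁺ is absent, so PexS is inactive.
Fuculose is present, so GixY is active.
Sorbose is absent, so VelG is active.
With repressor GixY bound, *velL* is not transcribed.
So VelL is not produced.
No activator is available at the *oxaF* promoter, so *oxaF* is not transcribed.
So OxaF is not produced.
Co²⁺ is absent, so TorR is inactive.
ppGpp is absent, so KepZ is active.
With repressor KepZ bound, *dovL* is not transcribed.
So DovL is not produced.
Required activator OxaF is absent, so *gorB* is not transcribed.
→ *gorB* is OFF in B.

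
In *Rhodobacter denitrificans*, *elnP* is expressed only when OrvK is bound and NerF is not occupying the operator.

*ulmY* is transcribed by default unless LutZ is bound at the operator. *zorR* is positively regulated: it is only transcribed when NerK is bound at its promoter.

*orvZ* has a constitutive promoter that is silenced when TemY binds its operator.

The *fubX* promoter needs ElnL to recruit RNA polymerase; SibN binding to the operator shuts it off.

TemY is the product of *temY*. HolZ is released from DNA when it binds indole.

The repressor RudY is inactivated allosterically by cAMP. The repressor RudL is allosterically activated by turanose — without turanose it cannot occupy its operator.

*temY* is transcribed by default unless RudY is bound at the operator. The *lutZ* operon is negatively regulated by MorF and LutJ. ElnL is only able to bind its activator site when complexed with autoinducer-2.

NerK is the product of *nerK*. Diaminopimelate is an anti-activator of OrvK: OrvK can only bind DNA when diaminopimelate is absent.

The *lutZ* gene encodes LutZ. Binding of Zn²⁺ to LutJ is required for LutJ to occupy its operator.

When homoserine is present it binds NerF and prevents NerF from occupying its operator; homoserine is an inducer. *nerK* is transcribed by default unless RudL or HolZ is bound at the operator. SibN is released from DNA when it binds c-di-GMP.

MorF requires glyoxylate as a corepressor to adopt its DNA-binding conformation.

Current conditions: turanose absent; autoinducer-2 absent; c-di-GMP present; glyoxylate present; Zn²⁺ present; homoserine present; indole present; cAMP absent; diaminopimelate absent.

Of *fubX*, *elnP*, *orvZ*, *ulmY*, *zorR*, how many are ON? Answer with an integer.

c-di-GMP is present, so SibN is inactive.
Autoinducer-2 is absent, so ElnL is inactive.
Required activator ElnL is absent, so *fubX* is not transcribed.
→ *fubX* is OFF.
Diaminopimelate is absent, so OrvK is active.
Homoserine is present, so NerF is inactive.
No repressor is bound and OrvK is active, so *elnP* is transcribed.
→ *elnP* is ON.
cAMP is absent, so RudY is active.
With repressor RudY bound, *temY* is not transcribed.
So TemY is not produced.
With no repressor bound, *orvZ* is transcribed.
→ *orvZ* is ON.
Glyoxylate is present, so MorF is active.
Zn²⁺ is present, so LutJ is active.
With repressor MorF bound, *lutZ* is not transcribed.
So LutZ is not produced.
With no repressor bound, *ulmY* is transcribed.
→ *ulmY* is ON.
Turanose is absent, so RudL is inactive.
Indole is present, so HolZ is inactive.
With no repressor bound, *nerK* is transcribed.
So NerK is produced and active.
No repressor is bound and NerK is active, so *zorR* is transcribed.
→ *zorR* is ON.
4 of the 5 genes are transcribed.

4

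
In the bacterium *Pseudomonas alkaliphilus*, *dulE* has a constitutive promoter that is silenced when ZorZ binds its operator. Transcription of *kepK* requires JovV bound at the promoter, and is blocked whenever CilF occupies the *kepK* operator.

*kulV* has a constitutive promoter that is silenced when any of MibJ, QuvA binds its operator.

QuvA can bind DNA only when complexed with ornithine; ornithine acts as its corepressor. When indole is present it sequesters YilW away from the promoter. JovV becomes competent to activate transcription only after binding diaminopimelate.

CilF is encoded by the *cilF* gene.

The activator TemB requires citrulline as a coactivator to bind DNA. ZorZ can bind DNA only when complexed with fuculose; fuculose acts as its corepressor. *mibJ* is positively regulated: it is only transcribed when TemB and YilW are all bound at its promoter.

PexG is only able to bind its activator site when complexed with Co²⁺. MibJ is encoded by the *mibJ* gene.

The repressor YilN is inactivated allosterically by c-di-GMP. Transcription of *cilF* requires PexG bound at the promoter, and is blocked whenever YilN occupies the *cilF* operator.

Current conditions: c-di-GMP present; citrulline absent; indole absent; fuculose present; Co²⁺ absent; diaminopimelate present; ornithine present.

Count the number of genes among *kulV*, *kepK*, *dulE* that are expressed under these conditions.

1

Citrulline is absent, so TemB is inactive.
Indole is absent, so YilW is active.
Required activator TemB is absent, so *mibJ* is not transcribed.
So MibJ is not produced.
Ornithine is present, so QuvA is active.
With repressor QuvA bound, *kulV* is not transcribed.
→ *kulV* is OFF.
Diaminopimelate is present, so JovV is active.
Co²⁺ is absent, so PexG is inactive.
c-di-GMP is present, so YilN is inactive.
Required activator PexG is absent, so *cilF* is not transcribed.
So CilF is not produced.
No repressor is bound and JovV is active, so *kepK* is transcribed.
→ *kepK* is ON.
Fuculose is present, so ZorZ is active.
With repressor ZorZ bound, *dulE* is not transcribed.
→ *dulE* is OFF.
1 of the 3 genes is transcribed.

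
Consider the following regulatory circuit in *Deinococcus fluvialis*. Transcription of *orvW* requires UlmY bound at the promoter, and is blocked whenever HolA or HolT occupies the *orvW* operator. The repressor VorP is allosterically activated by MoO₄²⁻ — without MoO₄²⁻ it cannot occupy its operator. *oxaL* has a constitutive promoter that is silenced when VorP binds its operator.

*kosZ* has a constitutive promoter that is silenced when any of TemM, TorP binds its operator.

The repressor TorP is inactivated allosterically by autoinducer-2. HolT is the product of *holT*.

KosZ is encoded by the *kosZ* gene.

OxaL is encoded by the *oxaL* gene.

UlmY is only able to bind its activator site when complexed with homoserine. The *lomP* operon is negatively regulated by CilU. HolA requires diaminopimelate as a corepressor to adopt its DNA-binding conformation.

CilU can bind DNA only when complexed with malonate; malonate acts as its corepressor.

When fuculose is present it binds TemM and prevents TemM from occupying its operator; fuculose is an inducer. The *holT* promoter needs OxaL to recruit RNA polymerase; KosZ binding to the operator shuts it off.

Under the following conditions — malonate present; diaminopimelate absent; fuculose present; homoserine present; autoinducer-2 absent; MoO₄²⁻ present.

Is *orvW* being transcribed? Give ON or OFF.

ON

Homoserine is present, so UlmY is active.
Diaminopimelate is absent, so HolA is inactive.
Fuculose is present, so TemM is inactive.
Autoinducer-2 is absent, so TorP is active.
With repressor TorP bound, *kosZ* is not transcribed.
So KosZ is not produced.
MoO₄²⁻ is present, so VorP is active.
With repressor VorP bound, *oxaL* is not transcribed.
So OxaL is not produced.
Required activator OxaL is absent, so *holT* is not transcribed.
So HolT is not produced.
No repressor is bound and UlmY is active, so *orvW* is transcribed.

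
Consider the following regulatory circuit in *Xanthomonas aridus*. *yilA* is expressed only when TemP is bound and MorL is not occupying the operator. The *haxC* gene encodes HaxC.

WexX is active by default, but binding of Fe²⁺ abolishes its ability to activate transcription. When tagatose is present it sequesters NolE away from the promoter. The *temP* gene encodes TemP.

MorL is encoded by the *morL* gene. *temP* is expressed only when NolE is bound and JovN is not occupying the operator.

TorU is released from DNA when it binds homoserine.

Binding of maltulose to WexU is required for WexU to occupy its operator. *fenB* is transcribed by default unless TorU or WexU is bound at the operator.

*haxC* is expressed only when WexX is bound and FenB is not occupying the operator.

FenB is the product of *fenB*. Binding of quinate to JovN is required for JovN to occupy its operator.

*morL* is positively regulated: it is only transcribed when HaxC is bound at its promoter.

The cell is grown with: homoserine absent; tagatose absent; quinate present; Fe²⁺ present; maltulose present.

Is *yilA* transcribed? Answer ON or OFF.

OFF

Quinate is present, so JovN is active.
Tagatose is absent, so NolE is active.
With repressor JovN bound, *temP* is not transcribed.
So TemP is not produced.
Fe²⁺ is present, so WexX is inactive.
Homoserine is absent, so TorU is active.
Maltulose is present, so WexU is active.
With repressor TorU bound, *fenB* is not transcribed.
So FenB is not produced.
Required activator WexX is absent, so *haxC* is not transcribed.
So HaxC is not produced.
Required activator HaxC is absent, so *morL* is not transcribed.
So MorL is not produced.
Required activator TemP is absent, so *yilA* is not transcribed.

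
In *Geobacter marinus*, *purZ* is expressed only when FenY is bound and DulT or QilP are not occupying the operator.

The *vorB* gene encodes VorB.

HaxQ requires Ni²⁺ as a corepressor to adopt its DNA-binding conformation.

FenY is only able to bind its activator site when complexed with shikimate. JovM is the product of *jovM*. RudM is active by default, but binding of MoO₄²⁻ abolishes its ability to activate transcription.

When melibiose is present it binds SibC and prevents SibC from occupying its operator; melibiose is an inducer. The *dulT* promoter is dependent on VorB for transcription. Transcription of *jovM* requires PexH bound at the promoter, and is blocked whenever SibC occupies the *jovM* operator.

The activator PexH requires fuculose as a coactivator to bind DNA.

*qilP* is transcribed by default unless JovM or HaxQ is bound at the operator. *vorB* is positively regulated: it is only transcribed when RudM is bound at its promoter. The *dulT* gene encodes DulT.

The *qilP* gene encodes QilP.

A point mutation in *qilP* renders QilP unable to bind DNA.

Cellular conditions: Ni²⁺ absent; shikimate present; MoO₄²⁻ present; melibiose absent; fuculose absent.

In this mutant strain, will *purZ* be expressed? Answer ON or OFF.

ON

Shikimate is present, so FenY is active.
MoO₄²⁻ is present, so RudM is inactive.
Required activator RudM is absent, so *vorB* is not transcribed.
So VorB is not produced.
Required activator VorB is absent, so *dulT* is not transcribed.
So DulT is not produced.
QilP is non-functional in this strain, so it has no effect.
No repressor is bound and FenY is active, so *purZ* is transcribed.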